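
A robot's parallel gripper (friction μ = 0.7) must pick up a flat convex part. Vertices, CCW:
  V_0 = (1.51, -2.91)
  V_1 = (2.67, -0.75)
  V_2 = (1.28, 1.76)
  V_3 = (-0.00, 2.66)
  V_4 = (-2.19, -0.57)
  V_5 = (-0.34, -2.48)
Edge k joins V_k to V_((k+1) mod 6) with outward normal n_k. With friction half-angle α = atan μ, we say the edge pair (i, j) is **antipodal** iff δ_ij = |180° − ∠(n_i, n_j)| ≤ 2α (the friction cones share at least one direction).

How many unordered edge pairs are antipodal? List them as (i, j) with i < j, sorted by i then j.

α = atan 0.7 = 34.99°;  2α = 69.98°
n_0 = (+0.8810, -0.4731)
n_1 = (+0.8748, +0.4845)
n_2 = (+0.5752, +0.8180)
n_3 = (-0.8277, +0.5612)
n_4 = (-0.7183, -0.6957)
n_5 = (-0.2264, -0.9740)
  (0,1): δ = 122.79°  ·
  (0,2): δ = 96.87°  ·
  (0,3): δ = 5.90°  ✓
  (0,4): δ = 72.32°  ·
  (0,5): δ = 105.15°  ·
  (1,2): δ = 154.09°  ·
  (1,3): δ = 63.12°  ✓
  (1,4): δ = 15.11°  ✓
  (1,5): δ = 47.94°  ✓
  (2,3): δ = 89.03°  ·
  (2,4): δ = 10.80°  ✓
  (2,5): δ = 22.03°  ✓
  (3,4): δ = 101.78°  ·
  (3,5): δ = 68.95°  ✓
  (4,5): δ = 147.17°  ·
antipodal pairs: 7

count = 7; pairs: (0,3), (1,3), (1,4), (1,5), (2,4), (2,5), (3,5)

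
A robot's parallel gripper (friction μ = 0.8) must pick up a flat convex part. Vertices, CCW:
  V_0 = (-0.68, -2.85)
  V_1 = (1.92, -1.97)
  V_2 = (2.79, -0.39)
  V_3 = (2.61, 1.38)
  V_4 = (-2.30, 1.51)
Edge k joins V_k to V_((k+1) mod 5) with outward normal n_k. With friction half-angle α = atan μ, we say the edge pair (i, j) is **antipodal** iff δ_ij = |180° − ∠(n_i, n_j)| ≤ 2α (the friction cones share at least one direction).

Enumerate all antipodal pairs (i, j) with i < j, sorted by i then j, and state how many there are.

count = 5; pairs: (0,3), (1,3), (1,4), (2,4), (3,4)

α = atan 0.8 = 38.66°;  2α = 77.32°
n_0 = (+0.3206, -0.9472)
n_1 = (+0.8760, -0.4823)
n_2 = (+0.9949, +0.1012)
n_3 = (+0.0265, +0.9996)
n_4 = (-0.9374, -0.3483)
  (0,1): δ = 137.54°  ·
  (0,2): δ = 102.89°  ·
  (0,3): δ = 20.22°  ✓
  (0,4): δ = 91.68°  ·
  (1,2): δ = 145.35°  ·
  (1,3): δ = 62.68°  ✓
  (1,4): δ = 49.22°  ✓
  (2,3): δ = 97.32°  ·
  (2,4): δ = 14.58°  ✓
  (3,4): δ = 68.10°  ✓
antipodal pairs: 5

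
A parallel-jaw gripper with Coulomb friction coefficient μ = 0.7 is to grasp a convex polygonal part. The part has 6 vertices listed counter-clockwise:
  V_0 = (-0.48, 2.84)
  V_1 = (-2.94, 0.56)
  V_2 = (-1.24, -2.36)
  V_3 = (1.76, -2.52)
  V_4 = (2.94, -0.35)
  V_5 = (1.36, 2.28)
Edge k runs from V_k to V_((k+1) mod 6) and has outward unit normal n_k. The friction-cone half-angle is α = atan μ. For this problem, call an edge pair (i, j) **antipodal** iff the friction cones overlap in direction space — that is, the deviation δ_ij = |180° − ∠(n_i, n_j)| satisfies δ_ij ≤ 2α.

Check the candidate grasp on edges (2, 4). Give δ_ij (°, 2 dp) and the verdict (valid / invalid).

α = atan 0.7 = 34.99°;  2α = 69.98°
edge 2: e_2 = (+3.00, -0.16);  n_2 = (-0.0533, -0.9986)
edge 4: e_4 = (-1.58, +2.63);  n_4 = (+0.8572, +0.5150)
∠(n_2, n_4) = 124.05°
δ = |180° − 124.05°| = 55.95°
55.95° ≤ 2α = 69.98°  →  valid

δ = 55.95°, valid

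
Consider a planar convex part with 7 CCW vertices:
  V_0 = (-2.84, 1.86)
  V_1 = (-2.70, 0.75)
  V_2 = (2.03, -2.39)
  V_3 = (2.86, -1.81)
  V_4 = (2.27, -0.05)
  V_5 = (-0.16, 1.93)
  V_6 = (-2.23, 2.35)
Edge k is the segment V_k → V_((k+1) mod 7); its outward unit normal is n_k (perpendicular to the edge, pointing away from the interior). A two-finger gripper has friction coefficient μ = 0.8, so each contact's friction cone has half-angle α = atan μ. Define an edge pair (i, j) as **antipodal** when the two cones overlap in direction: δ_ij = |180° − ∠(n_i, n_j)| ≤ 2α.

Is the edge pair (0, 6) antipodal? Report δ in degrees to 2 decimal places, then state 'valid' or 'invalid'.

α = atan 0.8 = 38.66°;  2α = 77.32°
edge 0: e_0 = (+0.14, -1.11);  n_0 = (-0.9921, -0.1251)
edge 6: e_6 = (-0.61, -0.49);  n_6 = (-0.6263, +0.7796)
∠(n_0, n_6) = 58.41°
δ = |180° − 58.41°| = 121.59°
121.59° > 2α = 77.32°  →  invalid

δ = 121.59°, invalid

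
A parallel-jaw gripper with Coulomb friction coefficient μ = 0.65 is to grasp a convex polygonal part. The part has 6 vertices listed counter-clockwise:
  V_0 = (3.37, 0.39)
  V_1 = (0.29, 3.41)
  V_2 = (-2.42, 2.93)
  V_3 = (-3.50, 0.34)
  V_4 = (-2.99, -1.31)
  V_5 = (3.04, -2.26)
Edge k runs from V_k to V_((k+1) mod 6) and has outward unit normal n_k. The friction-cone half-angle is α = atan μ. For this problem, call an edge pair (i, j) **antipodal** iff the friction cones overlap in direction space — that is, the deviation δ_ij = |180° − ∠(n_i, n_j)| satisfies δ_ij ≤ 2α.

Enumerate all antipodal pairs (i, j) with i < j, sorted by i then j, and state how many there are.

count = 5; pairs: (0,3), (0,4), (1,4), (2,5), (3,5)

α = atan 0.65 = 33.02°;  2α = 66.05°
n_0 = (+0.7001, +0.7140)
n_1 = (-0.1744, +0.9847)
n_2 = (-0.9230, +0.3849)
n_3 = (-0.9554, -0.2953)
n_4 = (-0.1556, -0.9878)
n_5 = (+0.9923, -0.1236)
  (0,1): δ = 125.52°  ·
  (0,2): δ = 68.20°  ·
  (0,3): δ = 28.39°  ✓
  (0,4): δ = 35.48°  ✓
  (0,5): δ = 127.34°  ·
  (1,2): δ = 122.68°  ·
  (1,3): δ = 82.87°  ·
  (1,4): δ = 19.00°  ✓
  (1,5): δ = 72.86°  ·
  (2,3): δ = 140.19°  ·
  (2,4): δ = 76.32°  ·
  (2,5): δ = 15.54°  ✓
  (3,4): δ = 116.13°  ·
  (3,5): δ = 24.27°  ✓
  (4,5): δ = 88.15°  ·
antipodal pairs: 5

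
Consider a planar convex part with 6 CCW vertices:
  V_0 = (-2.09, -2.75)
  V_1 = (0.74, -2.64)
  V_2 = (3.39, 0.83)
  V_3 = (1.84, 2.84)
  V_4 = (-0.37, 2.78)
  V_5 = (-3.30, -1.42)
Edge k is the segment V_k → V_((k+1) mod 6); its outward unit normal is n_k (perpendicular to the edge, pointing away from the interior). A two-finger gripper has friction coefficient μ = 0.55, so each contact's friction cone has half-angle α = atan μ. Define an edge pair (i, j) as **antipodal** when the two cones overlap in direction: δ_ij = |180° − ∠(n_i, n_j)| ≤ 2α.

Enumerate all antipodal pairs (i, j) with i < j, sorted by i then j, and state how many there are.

α = atan 0.55 = 28.81°;  2α = 57.62°
n_0 = (+0.0388, -0.9992)
n_1 = (+0.7947, -0.6069)
n_2 = (+0.7919, +0.6107)
n_3 = (-0.0271, +0.9996)
n_4 = (-0.8201, +0.5722)
n_5 = (-0.7397, -0.6729)
  (0,1): δ = 129.59°  ·
  (0,2): δ = 54.59°  ✓
  (0,3): δ = 0.67°  ✓
  (0,4): δ = 52.87°  ✓
  (0,5): δ = 130.07°  ·
  (1,2): δ = 104.99°  ·
  (1,3): δ = 51.08°  ✓
  (1,4): δ = 2.47°  ✓
  (1,5): δ = 79.66°  ·
  (2,3): δ = 126.08°  ·
  (2,4): δ = 72.54°  ·
  (2,5): δ = 4.66°  ✓
  (3,4): δ = 126.46°  ·
  (3,5): δ = 49.26°  ✓
  (4,5): δ = 102.80°  ·
antipodal pairs: 7

count = 7; pairs: (0,2), (0,3), (0,4), (1,3), (1,4), (2,5), (3,5)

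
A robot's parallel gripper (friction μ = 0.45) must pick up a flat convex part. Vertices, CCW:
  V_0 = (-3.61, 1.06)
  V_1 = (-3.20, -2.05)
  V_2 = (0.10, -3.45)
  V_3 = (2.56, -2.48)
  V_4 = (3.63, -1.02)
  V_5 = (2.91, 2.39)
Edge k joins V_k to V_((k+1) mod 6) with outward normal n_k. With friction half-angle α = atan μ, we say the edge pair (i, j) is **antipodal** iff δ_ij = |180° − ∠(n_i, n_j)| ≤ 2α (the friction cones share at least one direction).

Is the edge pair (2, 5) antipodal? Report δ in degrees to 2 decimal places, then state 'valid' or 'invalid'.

α = atan 0.45 = 24.23°;  2α = 48.46°
edge 2: e_2 = (+2.46, +0.97);  n_2 = (+0.3668, -0.9303)
edge 5: e_5 = (-6.52, -1.33);  n_5 = (-0.1999, +0.9798)
∠(n_2, n_5) = 170.01°
δ = |180° − 170.01°| = 9.99°
9.99° ≤ 2α = 48.46°  →  valid

δ = 9.99°, valid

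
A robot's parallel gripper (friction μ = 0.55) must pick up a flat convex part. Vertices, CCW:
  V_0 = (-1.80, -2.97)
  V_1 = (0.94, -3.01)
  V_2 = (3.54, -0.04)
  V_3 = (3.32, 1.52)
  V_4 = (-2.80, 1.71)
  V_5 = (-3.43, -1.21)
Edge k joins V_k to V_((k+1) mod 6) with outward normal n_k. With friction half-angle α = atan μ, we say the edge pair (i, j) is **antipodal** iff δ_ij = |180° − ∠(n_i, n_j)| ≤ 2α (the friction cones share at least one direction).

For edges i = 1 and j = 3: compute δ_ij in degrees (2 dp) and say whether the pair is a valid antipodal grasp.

δ = 50.58°, valid

α = atan 0.55 = 28.81°;  2α = 57.62°
edge 1: e_1 = (+2.60, +2.97);  n_1 = (+0.7524, -0.6587)
edge 3: e_3 = (-6.12, +0.19);  n_3 = (+0.0310, +0.9995)
∠(n_1, n_3) = 129.42°
δ = |180° − 129.42°| = 50.58°
50.58° ≤ 2α = 57.62°  →  valid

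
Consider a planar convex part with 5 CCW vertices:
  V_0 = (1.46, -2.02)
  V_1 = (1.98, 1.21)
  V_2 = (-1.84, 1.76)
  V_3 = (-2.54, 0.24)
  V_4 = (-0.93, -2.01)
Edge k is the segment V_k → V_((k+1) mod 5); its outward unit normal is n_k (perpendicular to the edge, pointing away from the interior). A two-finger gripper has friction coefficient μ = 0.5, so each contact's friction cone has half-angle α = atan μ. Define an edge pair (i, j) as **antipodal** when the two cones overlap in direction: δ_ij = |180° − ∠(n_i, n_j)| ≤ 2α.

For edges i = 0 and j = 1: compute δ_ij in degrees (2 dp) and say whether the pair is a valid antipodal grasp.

δ = 89.05°, invalid

α = atan 0.5 = 26.57°;  2α = 53.13°
edge 0: e_0 = (+0.52, +3.23);  n_0 = (+0.9873, -0.1589)
edge 1: e_1 = (-3.82, +0.55);  n_1 = (+0.1425, +0.9898)
∠(n_0, n_1) = 90.95°
δ = |180° − 90.95°| = 89.05°
89.05° > 2α = 53.13°  →  invalid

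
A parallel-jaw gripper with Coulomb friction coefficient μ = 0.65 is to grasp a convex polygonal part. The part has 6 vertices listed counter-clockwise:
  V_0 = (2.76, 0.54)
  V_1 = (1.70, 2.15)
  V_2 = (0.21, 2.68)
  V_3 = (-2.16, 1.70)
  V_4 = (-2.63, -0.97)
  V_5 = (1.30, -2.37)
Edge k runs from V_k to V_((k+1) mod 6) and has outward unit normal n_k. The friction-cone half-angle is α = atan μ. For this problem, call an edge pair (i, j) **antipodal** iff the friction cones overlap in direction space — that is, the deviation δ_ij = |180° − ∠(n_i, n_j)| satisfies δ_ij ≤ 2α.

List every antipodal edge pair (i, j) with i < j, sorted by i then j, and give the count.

count = 6; pairs: (0,3), (0,4), (1,4), (2,4), (2,5), (3,5)

α = atan 0.65 = 33.02°;  2α = 66.05°
n_0 = (+0.8352, +0.5499)
n_1 = (+0.3351, +0.9422)
n_2 = (-0.3821, +0.9241)
n_3 = (-0.9849, +0.1734)
n_4 = (-0.3356, -0.9420)
n_5 = (+0.8938, -0.4484)
  (0,1): δ = 142.94°  ·
  (0,2): δ = 100.90°  ·
  (0,3): δ = 43.34°  ✓
  (0,4): δ = 37.03°  ✓
  (0,5): δ = 120.00°  ·
  (1,2): δ = 137.95°  ·
  (1,3): δ = 80.40°  ·
  (1,4): δ = 0.03°  ✓
  (1,5): δ = 82.94°  ·
  (2,3): δ = 122.45°  ·
  (2,4): δ = 42.07°  ✓
  (2,5): δ = 40.89°  ✓
  (3,4): δ = 99.62°  ·
  (3,5): δ = 16.66°  ✓
  (4,5): δ = 97.04°  ·
antipodal pairs: 6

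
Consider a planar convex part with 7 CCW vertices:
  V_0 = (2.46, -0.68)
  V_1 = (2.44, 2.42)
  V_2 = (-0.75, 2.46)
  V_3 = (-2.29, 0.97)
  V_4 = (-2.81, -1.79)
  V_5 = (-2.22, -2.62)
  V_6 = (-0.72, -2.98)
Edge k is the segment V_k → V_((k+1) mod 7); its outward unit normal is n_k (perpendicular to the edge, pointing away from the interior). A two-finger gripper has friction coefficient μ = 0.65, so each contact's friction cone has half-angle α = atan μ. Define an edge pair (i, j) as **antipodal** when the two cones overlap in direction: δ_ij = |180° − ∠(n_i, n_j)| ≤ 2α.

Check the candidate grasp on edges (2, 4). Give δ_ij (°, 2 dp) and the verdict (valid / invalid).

α = atan 0.65 = 33.02°;  2α = 66.05°
edge 2: e_2 = (-1.54, -1.49);  n_2 = (-0.6953, +0.7187)
edge 4: e_4 = (+0.59, -0.83);  n_4 = (-0.8151, -0.5794)
∠(n_2, n_4) = 81.35°
δ = |180° − 81.35°| = 98.65°
98.65° > 2α = 66.05°  →  invalid

δ = 98.65°, invalid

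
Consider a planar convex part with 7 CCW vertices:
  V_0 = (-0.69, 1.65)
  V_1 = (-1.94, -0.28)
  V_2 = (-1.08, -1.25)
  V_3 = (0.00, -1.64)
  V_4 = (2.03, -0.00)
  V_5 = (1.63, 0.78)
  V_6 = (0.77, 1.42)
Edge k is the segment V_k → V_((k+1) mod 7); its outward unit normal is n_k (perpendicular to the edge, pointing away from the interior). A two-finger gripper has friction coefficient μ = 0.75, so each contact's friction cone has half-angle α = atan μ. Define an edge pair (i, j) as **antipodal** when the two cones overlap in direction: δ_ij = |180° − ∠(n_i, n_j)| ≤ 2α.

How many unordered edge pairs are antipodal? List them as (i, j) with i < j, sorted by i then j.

α = atan 0.75 = 36.87°;  2α = 73.74°
n_0 = (-0.8393, +0.5436)
n_1 = (-0.7483, -0.6634)
n_2 = (-0.3396, -0.9406)
n_3 = (+0.6284, -0.7779)
n_4 = (+0.8898, +0.4563)
n_5 = (+0.5970, +0.8022)
n_6 = (+0.1556, +0.9878)
  (0,1): δ = 105.51°  ·
  (0,2): δ = 76.93°  ·
  (0,3): δ = 18.14°  ✓
  (0,4): δ = 60.08°  ✓
  (0,5): δ = 86.27°  ·
  (0,6): δ = 113.98°  ·
  (1,2): δ = 151.42°  ·
  (1,3): δ = 92.63°  ·
  (1,4): δ = 14.41°  ✓
  (1,5): δ = 11.78°  ✓
  (1,6): δ = 39.49°  ✓
  (2,3): δ = 121.21°  ·
  (2,4): δ = 43.00°  ✓
  (2,5): δ = 16.80°  ✓
  (2,6): δ = 10.90°  ✓
  (3,4): δ = 101.78°  ·
  (3,5): δ = 75.59°  ·
  (3,6): δ = 47.89°  ✓
  (4,5): δ = 153.81°  ·
  (4,6): δ = 126.10°  ·
  (5,6): δ = 152.30°  ·
antipodal pairs: 9

count = 9; pairs: (0,3), (0,4), (1,4), (1,5), (1,6), (2,4), (2,5), (2,6), (3,6)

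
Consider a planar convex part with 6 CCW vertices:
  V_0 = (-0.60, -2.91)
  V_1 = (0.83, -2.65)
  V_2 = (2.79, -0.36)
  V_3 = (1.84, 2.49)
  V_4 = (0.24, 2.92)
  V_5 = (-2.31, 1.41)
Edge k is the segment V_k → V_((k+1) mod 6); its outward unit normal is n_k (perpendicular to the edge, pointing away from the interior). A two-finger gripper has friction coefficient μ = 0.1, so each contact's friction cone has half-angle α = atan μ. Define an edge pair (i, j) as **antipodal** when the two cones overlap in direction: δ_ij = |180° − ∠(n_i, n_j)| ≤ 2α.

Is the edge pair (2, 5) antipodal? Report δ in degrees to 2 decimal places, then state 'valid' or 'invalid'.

δ = 3.16°, valid

α = atan 0.1 = 5.71°;  2α = 11.42°
edge 2: e_2 = (-0.95, +2.85);  n_2 = (+0.9487, +0.3162)
edge 5: e_5 = (+1.71, -4.32);  n_5 = (-0.9298, -0.3680)
∠(n_2, n_5) = 176.84°
δ = |180° − 176.84°| = 3.16°
3.16° ≤ 2α = 11.42°  →  valid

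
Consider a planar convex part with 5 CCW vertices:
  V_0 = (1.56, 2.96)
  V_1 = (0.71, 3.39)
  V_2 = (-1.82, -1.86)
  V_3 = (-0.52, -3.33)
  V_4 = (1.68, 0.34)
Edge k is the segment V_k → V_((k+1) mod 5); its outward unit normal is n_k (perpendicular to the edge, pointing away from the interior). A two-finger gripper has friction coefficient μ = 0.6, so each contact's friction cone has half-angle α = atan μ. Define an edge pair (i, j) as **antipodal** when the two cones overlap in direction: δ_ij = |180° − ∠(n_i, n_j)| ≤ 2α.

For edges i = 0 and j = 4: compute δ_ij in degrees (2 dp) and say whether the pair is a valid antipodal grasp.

α = atan 0.6 = 30.96°;  2α = 61.93°
edge 0: e_0 = (-0.85, +0.43);  n_0 = (+0.4514, +0.8923)
edge 4: e_4 = (-0.12, +2.62);  n_4 = (+0.9990, +0.0458)
∠(n_0, n_4) = 60.54°
δ = |180° − 60.54°| = 119.46°
119.46° > 2α = 61.93°  →  invalid

δ = 119.46°, invalid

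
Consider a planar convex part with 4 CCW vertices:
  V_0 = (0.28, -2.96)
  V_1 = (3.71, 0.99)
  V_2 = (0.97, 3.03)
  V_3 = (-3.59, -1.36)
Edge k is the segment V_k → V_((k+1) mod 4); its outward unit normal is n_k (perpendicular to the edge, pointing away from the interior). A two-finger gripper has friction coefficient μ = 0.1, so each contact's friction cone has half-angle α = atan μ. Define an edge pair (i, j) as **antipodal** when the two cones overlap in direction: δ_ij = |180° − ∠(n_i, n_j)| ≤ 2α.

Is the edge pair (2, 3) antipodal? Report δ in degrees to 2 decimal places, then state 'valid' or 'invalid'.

δ = 66.37°, invalid

α = atan 0.1 = 5.71°;  2α = 11.42°
edge 2: e_2 = (-4.56, -4.39);  n_2 = (-0.6936, +0.7204)
edge 3: e_3 = (+3.87, -1.60);  n_3 = (-0.3821, -0.9241)
∠(n_2, n_3) = 113.63°
δ = |180° − 113.63°| = 66.37°
66.37° > 2α = 11.42°  →  invalid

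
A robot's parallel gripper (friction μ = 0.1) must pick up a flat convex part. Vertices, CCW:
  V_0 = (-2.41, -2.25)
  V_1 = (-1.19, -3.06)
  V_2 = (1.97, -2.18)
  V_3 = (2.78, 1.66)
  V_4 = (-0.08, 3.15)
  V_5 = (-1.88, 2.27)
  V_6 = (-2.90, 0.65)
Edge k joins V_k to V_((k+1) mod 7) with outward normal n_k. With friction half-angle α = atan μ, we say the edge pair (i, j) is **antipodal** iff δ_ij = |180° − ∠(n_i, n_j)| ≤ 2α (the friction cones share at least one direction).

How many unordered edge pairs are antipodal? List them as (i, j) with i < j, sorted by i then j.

α = atan 0.1 = 5.71°;  2α = 11.42°
n_0 = (-0.5531, -0.8331)
n_1 = (+0.2683, -0.9633)
n_2 = (+0.9785, -0.2064)
n_3 = (+0.4620, +0.8869)
n_4 = (-0.4392, +0.8984)
n_5 = (-0.8462, +0.5328)
n_6 = (-0.9860, -0.1666)
  (0,1): δ = 130.86°  ·
  (0,2): δ = 68.33°  ·
  (0,3): δ = 6.06°  ✓
  (0,4): δ = 59.64°  ·
  (0,5): δ = 91.39°  ·
  (0,6): δ = 133.17°  ·
  (1,2): δ = 117.47°  ·
  (1,3): δ = 43.08°  ·
  (1,4): δ = 10.49°  ✓
  (1,5): δ = 42.24°  ·
  (1,6): δ = 84.03°  ·
  (2,3): δ = 105.61°  ·
  (2,4): δ = 52.04°  ·
  (2,5): δ = 20.28°  ·
  (2,6): δ = 21.50°  ·
  (3,4): δ = 126.43°  ·
  (3,5): δ = 94.68°  ·
  (3,6): δ = 52.89°  ·
  (4,5): δ = 148.25°  ·
  (4,6): δ = 106.46°  ·
  (5,6): δ = 138.21°  ·
antipodal pairs: 2

count = 2; pairs: (0,3), (1,4)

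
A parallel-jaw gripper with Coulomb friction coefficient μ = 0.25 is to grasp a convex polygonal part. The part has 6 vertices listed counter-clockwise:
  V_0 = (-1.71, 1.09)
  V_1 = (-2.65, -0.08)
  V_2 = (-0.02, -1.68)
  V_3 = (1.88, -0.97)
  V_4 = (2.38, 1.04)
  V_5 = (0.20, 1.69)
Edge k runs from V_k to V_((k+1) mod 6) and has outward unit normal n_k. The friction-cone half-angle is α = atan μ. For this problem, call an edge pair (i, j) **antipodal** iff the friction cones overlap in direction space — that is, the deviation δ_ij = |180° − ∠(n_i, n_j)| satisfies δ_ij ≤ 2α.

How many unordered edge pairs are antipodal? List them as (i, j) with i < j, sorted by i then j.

count = 3; pairs: (0,3), (1,4), (2,5)

α = atan 0.25 = 14.04°;  2α = 28.07°
n_0 = (-0.7796, +0.6263)
n_1 = (-0.5197, -0.8543)
n_2 = (+0.3500, -0.9367)
n_3 = (+0.9704, -0.2414)
n_4 = (+0.2857, +0.9583)
n_5 = (-0.2997, +0.9540)
  (0,1): δ = 82.54°  ·
  (0,2): δ = 30.73°  ·
  (0,3): δ = 24.81°  ✓
  (0,4): δ = 112.18°  ·
  (0,5): δ = 146.22°  ·
  (1,2): δ = 128.20°  ·
  (1,3): δ = 72.65°  ·
  (1,4): δ = 14.71°  ✓
  (1,5): δ = 48.75°  ·
  (2,3): δ = 124.46°  ·
  (2,4): δ = 37.09°  ·
  (2,5): δ = 3.05°  ✓
  (3,4): δ = 92.63°  ·
  (3,5): δ = 58.59°  ·
  (4,5): δ = 145.96°  ·
antipodal pairs: 3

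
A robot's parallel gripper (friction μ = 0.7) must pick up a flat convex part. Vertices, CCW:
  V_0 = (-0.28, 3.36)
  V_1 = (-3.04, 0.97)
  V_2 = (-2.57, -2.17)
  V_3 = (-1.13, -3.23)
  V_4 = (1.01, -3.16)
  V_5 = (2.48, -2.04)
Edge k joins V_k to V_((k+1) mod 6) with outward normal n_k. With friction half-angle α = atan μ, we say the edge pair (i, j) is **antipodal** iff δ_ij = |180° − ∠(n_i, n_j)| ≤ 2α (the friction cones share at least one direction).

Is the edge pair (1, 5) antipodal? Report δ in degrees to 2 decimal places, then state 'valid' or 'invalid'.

α = atan 0.7 = 34.99°;  2α = 69.98°
edge 1: e_1 = (+0.47, -3.14);  n_1 = (-0.9890, -0.1480)
edge 5: e_5 = (-2.76, +5.40);  n_5 = (+0.8904, +0.4551)
∠(n_1, n_5) = 161.44°
δ = |180° − 161.44°| = 18.56°
18.56° ≤ 2α = 69.98°  →  valid

δ = 18.56°, valid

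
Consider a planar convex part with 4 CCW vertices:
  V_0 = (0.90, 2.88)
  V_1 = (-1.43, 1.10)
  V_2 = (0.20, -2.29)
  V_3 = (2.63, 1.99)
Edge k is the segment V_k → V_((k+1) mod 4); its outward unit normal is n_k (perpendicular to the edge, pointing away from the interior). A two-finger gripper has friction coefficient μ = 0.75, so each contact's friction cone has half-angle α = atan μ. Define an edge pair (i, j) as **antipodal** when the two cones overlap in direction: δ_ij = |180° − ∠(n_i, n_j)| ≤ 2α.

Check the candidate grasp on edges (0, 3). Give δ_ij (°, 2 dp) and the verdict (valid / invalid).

α = atan 0.75 = 36.87°;  2α = 73.74°
edge 0: e_0 = (-2.33, -1.78);  n_0 = (-0.6071, +0.7946)
edge 3: e_3 = (-1.73, +0.89);  n_3 = (+0.4575, +0.8892)
∠(n_0, n_3) = 64.60°
δ = |180° − 64.60°| = 115.40°
115.40° > 2α = 73.74°  →  invalid

δ = 115.40°, invalid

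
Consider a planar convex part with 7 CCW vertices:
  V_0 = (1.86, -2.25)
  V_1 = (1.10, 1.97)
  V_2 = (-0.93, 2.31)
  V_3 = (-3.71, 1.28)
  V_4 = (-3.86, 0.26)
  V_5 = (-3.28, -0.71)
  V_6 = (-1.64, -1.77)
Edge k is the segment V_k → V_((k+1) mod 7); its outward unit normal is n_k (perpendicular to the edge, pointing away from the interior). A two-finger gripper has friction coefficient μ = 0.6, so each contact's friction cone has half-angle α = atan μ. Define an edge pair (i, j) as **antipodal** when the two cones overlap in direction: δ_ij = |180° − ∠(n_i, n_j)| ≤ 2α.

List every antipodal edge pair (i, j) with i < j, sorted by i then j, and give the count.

count = 8; pairs: (0,3), (0,4), (0,5), (1,4), (1,5), (1,6), (2,5), (2,6)

α = atan 0.6 = 30.96°;  2α = 61.93°
n_0 = (+0.9842, +0.1772)
n_1 = (+0.1652, +0.9863)
n_2 = (-0.3474, +0.9377)
n_3 = (-0.9894, +0.1455)
n_4 = (-0.8583, -0.5132)
n_5 = (-0.5428, -0.8398)
n_6 = (-0.1359, -0.9907)
  (0,1): δ = 109.72°  ·
  (0,2): δ = 79.88°  ·
  (0,3): δ = 18.58°  ✓
  (0,4): δ = 20.67°  ✓
  (0,5): δ = 46.91°  ✓
  (0,6): δ = 71.98°  ·
  (1,2): δ = 150.16°  ·
  (1,3): δ = 88.86°  ·
  (1,4): δ = 49.62°  ✓
  (1,5): δ = 23.37°  ✓
  (1,6): δ = 1.70°  ✓
  (2,3): δ = 118.70°  ·
  (2,4): δ = 79.45°  ·
  (2,5): δ = 53.21°  ✓
  (2,6): δ = 28.14°  ✓
  (3,4): δ = 140.76°  ·
  (3,5): δ = 114.51°  ·
  (3,6): δ = 89.44°  ·
  (4,5): δ = 153.75°  ·
  (4,6): δ = 128.69°  ·
  (5,6): δ = 154.93°  ·
antipodal pairs: 8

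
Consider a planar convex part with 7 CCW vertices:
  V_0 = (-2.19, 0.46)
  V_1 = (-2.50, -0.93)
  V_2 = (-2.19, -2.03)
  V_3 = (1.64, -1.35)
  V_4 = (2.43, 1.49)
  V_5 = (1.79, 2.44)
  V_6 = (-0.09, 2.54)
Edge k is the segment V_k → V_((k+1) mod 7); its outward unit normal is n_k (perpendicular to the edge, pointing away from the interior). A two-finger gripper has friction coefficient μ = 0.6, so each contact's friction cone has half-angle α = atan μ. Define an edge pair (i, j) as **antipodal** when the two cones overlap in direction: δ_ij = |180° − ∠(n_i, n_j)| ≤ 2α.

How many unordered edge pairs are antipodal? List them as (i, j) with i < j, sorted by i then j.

α = atan 0.6 = 30.96°;  2α = 61.93°
n_0 = (-0.9760, +0.2177)
n_1 = (-0.9625, -0.2713)
n_2 = (+0.1748, -0.9846)
n_3 = (+0.9634, -0.2680)
n_4 = (+0.8294, +0.5587)
n_5 = (+0.0531, +0.9986)
n_6 = (-0.7037, +0.7105)
  (0,1): δ = 151.69°  ·
  (0,2): δ = 67.36°  ·
  (0,3): δ = 2.97°  ✓
  (0,4): δ = 46.54°  ✓
  (0,5): δ = 99.53°  ·
  (0,6): δ = 147.30°  ·
  (1,2): δ = 95.67°  ·
  (1,3): δ = 31.28°  ✓
  (1,4): δ = 18.23°  ✓
  (1,5): δ = 71.22°  ·
  (1,6): δ = 118.99°  ·
  (2,3): δ = 115.61°  ·
  (2,4): δ = 66.10°  ·
  (2,5): δ = 13.11°  ✓
  (2,6): δ = 34.66°  ✓
  (3,4): δ = 130.49°  ·
  (3,5): δ = 77.50°  ·
  (3,6): δ = 29.73°  ✓
  (4,5): δ = 127.01°  ·
  (4,6): δ = 79.24°  ·
  (5,6): δ = 132.23°  ·
antipodal pairs: 7

count = 7; pairs: (0,3), (0,4), (1,3), (1,4), (2,5), (2,6), (3,6)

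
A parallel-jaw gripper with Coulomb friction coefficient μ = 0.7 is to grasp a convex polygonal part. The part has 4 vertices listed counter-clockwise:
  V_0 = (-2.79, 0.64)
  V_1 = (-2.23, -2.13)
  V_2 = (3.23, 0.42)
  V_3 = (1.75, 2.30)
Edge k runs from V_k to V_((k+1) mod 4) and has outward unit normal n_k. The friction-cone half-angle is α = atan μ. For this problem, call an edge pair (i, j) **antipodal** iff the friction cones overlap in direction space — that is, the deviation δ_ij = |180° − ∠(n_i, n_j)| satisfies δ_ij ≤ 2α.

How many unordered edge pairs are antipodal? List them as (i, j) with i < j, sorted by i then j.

α = atan 0.7 = 34.99°;  2α = 69.98°
n_0 = (-0.9802, -0.1982)
n_1 = (+0.4232, -0.9061)
n_2 = (+0.7857, +0.6186)
n_3 = (-0.3434, +0.9392)
  (0,1): δ = 76.40°  ·
  (0,2): δ = 26.78°  ✓
  (0,3): δ = 98.66°  ·
  (1,2): δ = 76.82°  ·
  (1,3): δ = 4.95°  ✓
  (2,3): δ = 108.13°  ·
antipodal pairs: 2

count = 2; pairs: (0,2), (1,3)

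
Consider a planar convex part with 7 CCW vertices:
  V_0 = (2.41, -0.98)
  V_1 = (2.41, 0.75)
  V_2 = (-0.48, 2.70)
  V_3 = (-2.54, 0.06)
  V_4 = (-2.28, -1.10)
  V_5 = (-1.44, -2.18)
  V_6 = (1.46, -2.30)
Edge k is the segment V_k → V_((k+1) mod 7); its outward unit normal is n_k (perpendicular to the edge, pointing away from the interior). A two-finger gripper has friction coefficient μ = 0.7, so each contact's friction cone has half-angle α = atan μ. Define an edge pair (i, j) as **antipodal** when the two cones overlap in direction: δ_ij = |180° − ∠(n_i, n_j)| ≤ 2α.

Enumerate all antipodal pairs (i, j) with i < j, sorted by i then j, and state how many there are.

count = 9; pairs: (0,2), (0,3), (0,4), (1,3), (1,4), (1,5), (2,5), (2,6), (3,6)

α = atan 0.7 = 34.99°;  2α = 69.98°
n_0 = (+1.0000, -0.0000)
n_1 = (+0.5593, +0.8289)
n_2 = (-0.7884, +0.6152)
n_3 = (-0.9758, -0.2187)
n_4 = (-0.7894, -0.6139)
n_5 = (-0.0413, -0.9991)
n_6 = (+0.8117, -0.5841)
  (0,1): δ = 124.01°  ·
  (0,2): δ = 37.97°  ✓
  (0,3): δ = 12.63°  ✓
  (0,4): δ = 37.87°  ✓
  (0,5): δ = 87.63°  ·
  (0,6): δ = 144.26°  ·
  (1,2): δ = 93.96°  ·
  (1,3): δ = 43.36°  ✓
  (1,4): δ = 18.12°  ✓
  (1,5): δ = 31.64°  ✓
  (1,6): δ = 88.27°  ·
  (2,3): δ = 129.40°  ·
  (2,4): δ = 104.16°  ·
  (2,5): δ = 54.40°  ✓
  (2,6): δ = 2.22°  ✓
  (3,4): δ = 154.76°  ·
  (3,5): δ = 105.00°  ·
  (3,6): δ = 48.38°  ✓
  (4,5): δ = 130.24°  ·
  (4,6): δ = 73.62°  ·
  (5,6): δ = 123.37°  ·
antipodal pairs: 9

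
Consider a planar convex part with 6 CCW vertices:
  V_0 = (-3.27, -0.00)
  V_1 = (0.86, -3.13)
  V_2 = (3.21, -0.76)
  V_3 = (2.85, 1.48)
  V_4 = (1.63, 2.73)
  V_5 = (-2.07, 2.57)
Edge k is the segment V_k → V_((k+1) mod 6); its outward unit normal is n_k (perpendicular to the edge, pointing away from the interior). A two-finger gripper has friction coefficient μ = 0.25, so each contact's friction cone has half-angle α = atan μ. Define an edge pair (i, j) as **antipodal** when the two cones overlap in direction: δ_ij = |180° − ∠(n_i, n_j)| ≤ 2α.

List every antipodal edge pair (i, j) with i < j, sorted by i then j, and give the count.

count = 2; pairs: (0,3), (1,5)

α = atan 0.25 = 14.04°;  2α = 28.07°
n_0 = (-0.6040, -0.7970)
n_1 = (+0.7101, -0.7041)
n_2 = (+0.9873, +0.1587)
n_3 = (+0.7156, +0.6985)
n_4 = (-0.0432, +0.9991)
n_5 = (-0.9061, +0.4231)
  (0,1): δ = 97.60°  ·
  (0,2): δ = 43.71°  ·
  (0,3): δ = 8.54°  ✓
  (0,4): δ = 39.63°  ·
  (0,5): δ = 102.13°  ·
  (1,2): δ = 126.11°  ·
  (1,3): δ = 90.94°  ·
  (1,4): δ = 42.77°  ·
  (1,5): δ = 19.73°  ✓
  (2,3): δ = 144.83°  ·
  (2,4): δ = 96.65°  ·
  (2,5): δ = 34.16°  ·
  (3,4): δ = 131.83°  ·
  (3,5): δ = 69.33°  ·
  (4,5): δ = 117.51°  ·
antipodal pairs: 2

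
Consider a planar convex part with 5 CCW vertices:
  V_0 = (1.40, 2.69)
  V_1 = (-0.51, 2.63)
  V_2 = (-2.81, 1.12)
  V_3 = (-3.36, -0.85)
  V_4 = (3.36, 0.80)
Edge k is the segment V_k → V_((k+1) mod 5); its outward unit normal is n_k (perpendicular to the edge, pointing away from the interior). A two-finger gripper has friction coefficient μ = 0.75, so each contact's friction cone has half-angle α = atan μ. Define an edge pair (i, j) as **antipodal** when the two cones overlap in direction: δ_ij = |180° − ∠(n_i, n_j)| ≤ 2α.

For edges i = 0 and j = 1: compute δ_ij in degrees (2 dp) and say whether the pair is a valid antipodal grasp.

δ = 148.51°, invalid

α = atan 0.75 = 36.87°;  2α = 73.74°
edge 0: e_0 = (-1.91, -0.06);  n_0 = (-0.0314, +0.9995)
edge 1: e_1 = (-2.30, -1.51);  n_1 = (-0.5488, +0.8359)
∠(n_0, n_1) = 31.49°
δ = |180° − 31.49°| = 148.51°
148.51° > 2α = 73.74°  →  invalid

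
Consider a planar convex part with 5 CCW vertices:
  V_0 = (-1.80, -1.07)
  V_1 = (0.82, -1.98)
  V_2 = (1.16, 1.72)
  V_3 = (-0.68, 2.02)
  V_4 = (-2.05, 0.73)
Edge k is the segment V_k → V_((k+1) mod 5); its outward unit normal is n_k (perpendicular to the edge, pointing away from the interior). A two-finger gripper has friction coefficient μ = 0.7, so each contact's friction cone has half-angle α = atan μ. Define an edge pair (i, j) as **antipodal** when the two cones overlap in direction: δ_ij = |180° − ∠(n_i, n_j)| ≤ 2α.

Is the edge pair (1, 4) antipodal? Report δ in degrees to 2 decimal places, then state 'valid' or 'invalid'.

δ = 13.16°, valid

α = atan 0.7 = 34.99°;  2α = 69.98°
edge 1: e_1 = (+0.34, +3.70);  n_1 = (+0.9958, -0.0915)
edge 4: e_4 = (+0.25, -1.80);  n_4 = (-0.9905, -0.1376)
∠(n_1, n_4) = 166.84°
δ = |180° − 166.84°| = 13.16°
13.16° ≤ 2α = 69.98°  →  valid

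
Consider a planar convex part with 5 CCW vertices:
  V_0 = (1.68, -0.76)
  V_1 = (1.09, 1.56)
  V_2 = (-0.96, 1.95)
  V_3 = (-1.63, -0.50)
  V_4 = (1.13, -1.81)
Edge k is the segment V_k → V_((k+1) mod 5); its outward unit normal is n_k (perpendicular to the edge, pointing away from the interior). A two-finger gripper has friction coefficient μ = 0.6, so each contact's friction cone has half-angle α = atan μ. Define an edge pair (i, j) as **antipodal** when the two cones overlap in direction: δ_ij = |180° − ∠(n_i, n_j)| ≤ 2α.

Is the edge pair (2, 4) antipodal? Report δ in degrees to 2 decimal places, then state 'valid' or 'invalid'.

δ = 12.35°, valid

α = atan 0.6 = 30.96°;  2α = 61.93°
edge 2: e_2 = (-0.67, -2.45);  n_2 = (-0.9646, +0.2638)
edge 4: e_4 = (+0.55, +1.05);  n_4 = (+0.8858, -0.4640)
∠(n_2, n_4) = 167.65°
δ = |180° − 167.65°| = 12.35°
12.35° ≤ 2α = 61.93°  →  valid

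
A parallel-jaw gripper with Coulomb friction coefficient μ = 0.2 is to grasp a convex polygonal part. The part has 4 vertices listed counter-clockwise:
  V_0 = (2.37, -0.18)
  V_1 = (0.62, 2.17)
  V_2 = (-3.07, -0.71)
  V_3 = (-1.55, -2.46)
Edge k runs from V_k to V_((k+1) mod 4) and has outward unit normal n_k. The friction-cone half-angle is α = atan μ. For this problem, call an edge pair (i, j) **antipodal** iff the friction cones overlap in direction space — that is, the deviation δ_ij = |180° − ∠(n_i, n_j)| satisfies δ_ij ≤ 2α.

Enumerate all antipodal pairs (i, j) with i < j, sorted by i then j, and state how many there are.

α = atan 0.2 = 11.31°;  2α = 22.62°
n_0 = (+0.8020, +0.5973)
n_1 = (-0.6153, +0.7883)
n_2 = (-0.7550, -0.6558)
n_3 = (+0.5028, -0.8644)
  (0,1): δ = 88.70°  ·
  (0,2): δ = 4.30°  ✓
  (0,3): δ = 83.51°  ·
  (1,2): δ = 86.99°  ·
  (1,3): δ = 7.79°  ✓
  (2,3): δ = 100.79°  ·
antipodal pairs: 2

count = 2; pairs: (0,2), (1,3)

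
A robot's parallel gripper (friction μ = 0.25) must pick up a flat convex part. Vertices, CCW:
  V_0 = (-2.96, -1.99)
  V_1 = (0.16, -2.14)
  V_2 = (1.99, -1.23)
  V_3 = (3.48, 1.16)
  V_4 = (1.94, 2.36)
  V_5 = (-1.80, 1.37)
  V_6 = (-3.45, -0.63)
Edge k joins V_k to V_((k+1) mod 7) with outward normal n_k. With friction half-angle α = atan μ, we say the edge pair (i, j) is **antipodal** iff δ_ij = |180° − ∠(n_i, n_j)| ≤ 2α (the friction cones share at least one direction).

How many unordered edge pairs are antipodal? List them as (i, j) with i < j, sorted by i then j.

α = atan 0.25 = 14.04°;  2α = 28.07°
n_0 = (-0.0480, -0.9988)
n_1 = (+0.4453, -0.8954)
n_2 = (+0.8486, -0.5290)
n_3 = (+0.6146, +0.7888)
n_4 = (-0.2559, +0.9667)
n_5 = (-0.7714, +0.6364)
n_6 = (-0.9408, -0.3390)
  (0,1): δ = 150.81°  ·
  (0,2): δ = 119.19°  ·
  (0,3): δ = 35.17°  ·
  (0,4): δ = 17.58°  ✓
  (0,5): δ = 53.23°  ·
  (0,6): δ = 112.57°  ·
  (1,2): δ = 148.38°  ·
  (1,3): δ = 64.37°  ·
  (1,4): δ = 11.61°  ✓
  (1,5): δ = 24.04°  ✓
  (1,6): δ = 83.37°  ·
  (2,3): δ = 95.99°  ·
  (2,4): δ = 43.23°  ·
  (2,5): δ = 7.58°  ✓
  (2,6): δ = 51.75°  ·
  (3,4): δ = 127.25°  ·
  (3,5): δ = 91.60°  ·
  (3,6): δ = 32.26°  ·
  (4,5): δ = 144.35°  ·
  (4,6): δ = 85.01°  ·
  (5,6): δ = 120.66°  ·
antipodal pairs: 4

count = 4; pairs: (0,4), (1,4), (1,5), (2,5)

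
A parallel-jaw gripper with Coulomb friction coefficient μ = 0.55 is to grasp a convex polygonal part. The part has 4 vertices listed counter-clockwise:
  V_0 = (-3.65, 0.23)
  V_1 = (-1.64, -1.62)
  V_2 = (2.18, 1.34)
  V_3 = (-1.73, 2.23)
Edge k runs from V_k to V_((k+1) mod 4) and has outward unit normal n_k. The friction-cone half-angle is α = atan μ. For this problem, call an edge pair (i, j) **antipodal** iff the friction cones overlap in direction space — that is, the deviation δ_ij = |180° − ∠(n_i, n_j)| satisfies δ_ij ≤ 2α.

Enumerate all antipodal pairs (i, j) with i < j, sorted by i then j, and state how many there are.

α = atan 0.55 = 28.81°;  2α = 57.62°
n_0 = (-0.6772, -0.7358)
n_1 = (+0.6125, -0.7905)
n_2 = (+0.2219, +0.9751)
n_3 = (-0.7214, +0.6925)
  (0,1): δ = 99.60°  ·
  (0,2): δ = 29.80°  ✓
  (0,3): δ = 88.80°  ·
  (1,2): δ = 50.59°  ✓
  (1,3): δ = 8.40°  ✓
  (2,3): δ = 121.01°  ·
antipodal pairs: 3

count = 3; pairs: (0,2), (1,2), (1,3)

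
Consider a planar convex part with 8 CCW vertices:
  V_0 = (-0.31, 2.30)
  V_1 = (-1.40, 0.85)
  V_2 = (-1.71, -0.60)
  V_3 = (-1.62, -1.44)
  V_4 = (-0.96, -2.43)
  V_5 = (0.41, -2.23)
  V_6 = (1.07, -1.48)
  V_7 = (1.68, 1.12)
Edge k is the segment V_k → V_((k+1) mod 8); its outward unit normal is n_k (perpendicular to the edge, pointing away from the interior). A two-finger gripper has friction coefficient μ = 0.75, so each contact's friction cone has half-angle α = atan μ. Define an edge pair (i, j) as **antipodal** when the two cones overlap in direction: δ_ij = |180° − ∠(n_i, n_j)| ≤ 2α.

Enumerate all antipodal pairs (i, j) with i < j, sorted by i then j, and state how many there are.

α = atan 0.75 = 36.87°;  2α = 73.74°
n_0 = (-0.7993, +0.6009)
n_1 = (-0.9779, +0.2091)
n_2 = (-0.9943, -0.1065)
n_3 = (-0.8321, -0.5547)
n_4 = (+0.1445, -0.9895)
n_5 = (+0.7507, -0.6606)
n_6 = (+0.9736, -0.2284)
n_7 = (+0.5100, +0.8602)
  (0,1): δ = 155.13°  ·
  (0,2): δ = 136.95°  ·
  (0,3): δ = 109.38°  ·
  (0,4): δ = 44.76°  ✓
  (0,5): δ = 4.41°  ✓
  (0,6): δ = 23.73°  ✓
  (0,7): δ = 96.27°  ·
  (1,2): δ = 161.82°  ·
  (1,3): δ = 134.24°  ·
  (1,4): δ = 69.63°  ✓
  (1,5): δ = 29.28°  ✓
  (1,6): δ = 1.14°  ✓
  (1,7): δ = 71.40°  ✓
  (2,3): δ = 152.43°  ·
  (2,4): δ = 87.81°  ·
  (2,5): δ = 47.46°  ✓
  (2,6): δ = 19.32°  ✓
  (2,7): δ = 53.22°  ✓
  (3,4): δ = 115.38°  ·
  (3,5): δ = 75.04°  ·
  (3,6): δ = 46.89°  ✓
  (3,7): δ = 25.64°  ✓
  (4,5): δ = 139.65°  ·
  (4,6): δ = 111.51°  ·
  (4,7): δ = 38.97°  ✓
  (5,6): δ = 151.86°  ·
  (5,7): δ = 79.32°  ·
  (6,7): δ = 107.46°  ·
antipodal pairs: 13

count = 13; pairs: (0,4), (0,5), (0,6), (1,4), (1,5), (1,6), (1,7), (2,5), (2,6), (2,7), (3,6), (3,7), (4,7)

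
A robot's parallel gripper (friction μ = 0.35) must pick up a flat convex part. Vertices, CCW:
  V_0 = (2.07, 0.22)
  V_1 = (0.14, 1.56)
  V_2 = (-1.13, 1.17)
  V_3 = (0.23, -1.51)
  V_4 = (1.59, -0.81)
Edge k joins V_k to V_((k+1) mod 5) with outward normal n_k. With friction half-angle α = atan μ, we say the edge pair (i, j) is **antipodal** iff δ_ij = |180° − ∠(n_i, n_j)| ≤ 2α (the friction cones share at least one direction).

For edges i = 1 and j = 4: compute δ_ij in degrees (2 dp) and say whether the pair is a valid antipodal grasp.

δ = 47.94°, invalid

α = atan 0.35 = 19.29°;  2α = 38.58°
edge 1: e_1 = (-1.27, -0.39);  n_1 = (-0.2936, +0.9559)
edge 4: e_4 = (+0.48, +1.03);  n_4 = (+0.9064, -0.4224)
∠(n_1, n_4) = 132.06°
δ = |180° − 132.06°| = 47.94°
47.94° > 2α = 38.58°  →  invalid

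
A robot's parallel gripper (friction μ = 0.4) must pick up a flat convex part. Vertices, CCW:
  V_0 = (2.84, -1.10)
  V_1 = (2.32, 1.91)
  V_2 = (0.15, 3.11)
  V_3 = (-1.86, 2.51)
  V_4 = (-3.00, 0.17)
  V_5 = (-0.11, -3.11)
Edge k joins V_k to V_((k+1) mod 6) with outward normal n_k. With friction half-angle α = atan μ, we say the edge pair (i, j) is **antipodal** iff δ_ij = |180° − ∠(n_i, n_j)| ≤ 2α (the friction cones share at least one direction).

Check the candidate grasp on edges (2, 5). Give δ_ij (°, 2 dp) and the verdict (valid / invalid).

δ = 17.65°, valid

α = atan 0.4 = 21.80°;  2α = 43.60°
edge 2: e_2 = (-2.01, -0.60);  n_2 = (-0.2860, +0.9582)
edge 5: e_5 = (+2.95, +2.01);  n_5 = (+0.5631, -0.8264)
∠(n_2, n_5) = 162.35°
δ = |180° − 162.35°| = 17.65°
17.65° ≤ 2α = 43.60°  →  valid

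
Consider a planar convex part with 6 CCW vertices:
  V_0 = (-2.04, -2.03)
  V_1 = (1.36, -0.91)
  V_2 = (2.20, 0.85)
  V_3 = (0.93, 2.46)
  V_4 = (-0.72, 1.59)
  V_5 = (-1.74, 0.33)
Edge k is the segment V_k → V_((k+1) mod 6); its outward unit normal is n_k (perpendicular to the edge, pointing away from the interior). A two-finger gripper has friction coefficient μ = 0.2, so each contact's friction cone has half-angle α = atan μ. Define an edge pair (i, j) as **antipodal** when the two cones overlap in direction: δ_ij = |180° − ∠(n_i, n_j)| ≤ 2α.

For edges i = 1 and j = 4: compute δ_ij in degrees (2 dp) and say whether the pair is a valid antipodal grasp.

α = atan 0.2 = 11.31°;  2α = 22.62°
edge 1: e_1 = (+0.84, +1.76);  n_1 = (+0.9025, -0.4307)
edge 4: e_4 = (-1.02, -1.26);  n_4 = (-0.7772, +0.6292)
∠(n_1, n_4) = 166.52°
δ = |180° − 166.52°| = 13.48°
13.48° ≤ 2α = 22.62°  →  valid

δ = 13.48°, valid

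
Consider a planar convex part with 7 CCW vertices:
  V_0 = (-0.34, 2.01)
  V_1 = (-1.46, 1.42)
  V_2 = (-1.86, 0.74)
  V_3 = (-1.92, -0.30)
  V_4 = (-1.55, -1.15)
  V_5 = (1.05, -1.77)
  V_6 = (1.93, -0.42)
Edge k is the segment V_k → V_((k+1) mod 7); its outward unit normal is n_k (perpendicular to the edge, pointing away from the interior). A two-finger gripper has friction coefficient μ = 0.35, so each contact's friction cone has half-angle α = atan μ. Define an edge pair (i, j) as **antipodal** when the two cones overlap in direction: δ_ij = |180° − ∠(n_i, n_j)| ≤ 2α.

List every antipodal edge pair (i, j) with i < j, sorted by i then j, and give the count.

count = 5; pairs: (0,5), (1,5), (2,5), (3,6), (4,6)

α = atan 0.35 = 19.29°;  2α = 38.58°
n_0 = (-0.4661, +0.8847)
n_1 = (-0.8619, +0.5070)
n_2 = (-0.9983, +0.0576)
n_3 = (-0.9169, -0.3991)
n_4 = (-0.2320, -0.9727)
n_5 = (+0.8377, -0.5461)
n_6 = (+0.7308, +0.6826)
  (0,1): δ = 148.25°  ·
  (0,2): δ = 121.08°  ·
  (0,3): δ = 94.26°  ·
  (0,4): δ = 41.19°  ·
  (0,5): δ = 29.12°  ✓
  (0,6): δ = 105.27°  ·
  (1,2): δ = 152.84°  ·
  (1,3): δ = 126.01°  ·
  (1,4): δ = 72.95°  ·
  (1,5): δ = 2.63°  ✓
  (1,6): δ = 73.52°  ·
  (2,3): δ = 153.17°  ·
  (2,4): δ = 100.11°  ·
  (2,5): δ = 29.80°  ✓
  (2,6): δ = 46.35°  ·
  (3,4): δ = 126.94°  ·
  (3,5): δ = 56.62°  ·
  (3,6): δ = 19.53°  ✓
  (4,5): δ = 109.69°  ·
  (4,6): δ = 33.54°  ✓
  (5,6): δ = 103.85°  ·
antipodal pairs: 5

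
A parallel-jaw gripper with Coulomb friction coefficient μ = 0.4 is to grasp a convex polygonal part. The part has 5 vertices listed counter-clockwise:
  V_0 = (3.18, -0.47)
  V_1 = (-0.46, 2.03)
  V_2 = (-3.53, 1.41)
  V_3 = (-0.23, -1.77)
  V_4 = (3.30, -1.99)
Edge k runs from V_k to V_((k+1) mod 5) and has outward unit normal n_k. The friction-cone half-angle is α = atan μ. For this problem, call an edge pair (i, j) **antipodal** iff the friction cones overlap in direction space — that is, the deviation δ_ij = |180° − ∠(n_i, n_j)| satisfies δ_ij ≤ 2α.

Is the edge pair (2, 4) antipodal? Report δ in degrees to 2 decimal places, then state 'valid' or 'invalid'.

α = atan 0.4 = 21.80°;  2α = 43.60°
edge 2: e_2 = (+3.30, -3.18);  n_2 = (-0.6939, -0.7201)
edge 4: e_4 = (-0.12, +1.52);  n_4 = (+0.9969, +0.0787)
∠(n_2, n_4) = 138.45°
δ = |180° − 138.45°| = 41.55°
41.55° ≤ 2α = 43.60°  →  valid

δ = 41.55°, valid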